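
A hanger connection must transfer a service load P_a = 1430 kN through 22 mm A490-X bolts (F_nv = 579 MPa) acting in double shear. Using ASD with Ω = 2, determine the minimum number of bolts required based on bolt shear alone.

7 bolts

A_b = π·22²/4 = 380.1 mm².
Per-bolt allowable strength R_n/Ω = 579 × 380.1 × 2 / 1000 / 2 = 220.1 kN.
n ≥ 1430 / 220.1 = 6.497 → use 7 bolts.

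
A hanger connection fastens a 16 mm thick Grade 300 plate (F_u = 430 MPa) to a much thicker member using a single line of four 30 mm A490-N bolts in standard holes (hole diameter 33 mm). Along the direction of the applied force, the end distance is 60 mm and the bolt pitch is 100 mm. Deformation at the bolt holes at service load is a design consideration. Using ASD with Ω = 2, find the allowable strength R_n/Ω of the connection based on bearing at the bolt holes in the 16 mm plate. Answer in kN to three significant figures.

923 kN

Per bolt r_n = 1.2 l_c t F_u ≤ 2.4 d t F_u; upper limit = 2.4 × 30 × 16 × 430 / 1000 = 495.4 kN.
Edge bolt: l_c = 60 − 33/2 = 43.5 mm → 1.2 × 43.5 × 16 × 430 / 1000 = 359.1 → r_n = 359.1 kN.
Interior bolts: l_c = 100 − 33 = 67 mm → 1.2 × 67 × 16 × 430 / 1000 = 553.2 → r_n = 495.4 kN.
R_n = 1 × 359.1 + 3 × 495.4 = 1845 kN.
Allowable strength R_n/Ω = 1845 / 2 = 923 kN.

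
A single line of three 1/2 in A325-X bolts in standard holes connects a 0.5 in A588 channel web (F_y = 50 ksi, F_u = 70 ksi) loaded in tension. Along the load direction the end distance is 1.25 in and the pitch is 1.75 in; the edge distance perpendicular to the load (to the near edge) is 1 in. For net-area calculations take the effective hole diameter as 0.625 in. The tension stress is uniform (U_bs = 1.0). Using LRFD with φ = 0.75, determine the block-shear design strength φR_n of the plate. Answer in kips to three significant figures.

68.2 kips

Shear plane L_v = 1.25 + 2·1.75 = 4.75 in; A_gv = 4.75 × 0.5 = 2.375 in².
A_nv = (4.75 − 2.5·0.625) × 0.5 = 1.594 in².
A_nt = (1 − 0.5·0.625) × 0.5 = 0.3438 in².
0.6 F_u A_nv = 66.94 kips; 0.6 F_y A_gv = 71.25 kips → shear rupture governs the shear term.
R_n = 66.94 + 1.0 × 70 × 0.3438 = 91 kips.
Design strength φR_n = 0.75 × 91 = 68.2 kips.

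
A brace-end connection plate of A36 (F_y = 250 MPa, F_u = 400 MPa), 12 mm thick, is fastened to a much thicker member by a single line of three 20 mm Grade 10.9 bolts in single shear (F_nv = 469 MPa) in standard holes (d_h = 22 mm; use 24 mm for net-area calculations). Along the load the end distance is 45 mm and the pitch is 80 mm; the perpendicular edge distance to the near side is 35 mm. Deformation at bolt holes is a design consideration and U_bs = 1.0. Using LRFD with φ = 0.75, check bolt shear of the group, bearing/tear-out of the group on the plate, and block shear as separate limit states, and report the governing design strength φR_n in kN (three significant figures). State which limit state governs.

Bolt shear: A_b = π·20²/4 = 314.2 mm²; R_n = 469 × 314.2 × 3 × 1 / 1000 = 442 kN → 0.75 × 442 = 332 kN.
Bearing: edge l_c = 34, r_n = 195.8 kN; interior l_c = 58, r_n = 230.4 kN; R_n = 195.8 + 2·230.4 = 656.6 kN → 492 kN.
Block shear: A_gv = 2460, A_nv = 1740, A_nt = 276 mm²; R_n = min(0.6F_uA_nv, 0.6F_yA_gv) + U_bs·F_u·A_nt = 479.4 kN → 360 kN.
Bolt shear governs: 332 kN.

332 kN (bolt shear governs)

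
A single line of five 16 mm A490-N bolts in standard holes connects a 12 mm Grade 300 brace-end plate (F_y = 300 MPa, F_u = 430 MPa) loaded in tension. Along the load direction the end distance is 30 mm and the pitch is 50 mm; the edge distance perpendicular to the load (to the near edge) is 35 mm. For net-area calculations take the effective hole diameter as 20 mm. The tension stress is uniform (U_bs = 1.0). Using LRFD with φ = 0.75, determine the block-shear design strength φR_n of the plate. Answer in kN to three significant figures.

422 kN

Shear plane L_v = 30 + 4·50 = 230 mm; A_gv = 230 × 12 = 2760 mm².
A_nv = (230 − 4.5·20) × 12 = 1680 mm².
A_nt = (35 − 0.5·20) × 12 = 300 mm².
0.6 F_u A_nv = 433.4 kN; 0.6 F_y A_gv = 496.8 kN → shear rupture governs the shear term.
R_n = 433.4 + 1.0 × 430 × 300 / 1000 = 562.4 kN.
Design strength φR_n = 0.75 × 562.4 = 422 kN.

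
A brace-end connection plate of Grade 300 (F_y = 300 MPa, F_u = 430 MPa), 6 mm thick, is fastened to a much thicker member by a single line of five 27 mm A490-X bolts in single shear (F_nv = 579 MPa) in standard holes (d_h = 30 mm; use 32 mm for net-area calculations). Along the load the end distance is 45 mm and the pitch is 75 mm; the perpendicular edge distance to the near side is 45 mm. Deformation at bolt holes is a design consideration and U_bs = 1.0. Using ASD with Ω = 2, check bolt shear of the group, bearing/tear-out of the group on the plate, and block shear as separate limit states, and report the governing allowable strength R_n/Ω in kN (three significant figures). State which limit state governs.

193 kN (block shear governs)

Bolt shear: A_b = π·27²/4 = 572.6 mm²; R_n = 579 × 572.6 × 5 × 1 / 1000 = 1658 kN → 1658 / 2 = 829 kN.
Bearing: edge l_c = 30, r_n = 92.88 kN; interior l_c = 45, r_n = 139.3 kN; R_n = 92.88 + 4·139.3 = 650.2 kN → 325 kN.
Block shear: A_gv = 2070, A_nv = 1206, A_nt = 174 mm²; R_n = min(0.6F_uA_nv, 0.6F_yA_gv) + U_bs·F_u·A_nt = 386 kN → 193 kN.
Block shear governs: 193 kN.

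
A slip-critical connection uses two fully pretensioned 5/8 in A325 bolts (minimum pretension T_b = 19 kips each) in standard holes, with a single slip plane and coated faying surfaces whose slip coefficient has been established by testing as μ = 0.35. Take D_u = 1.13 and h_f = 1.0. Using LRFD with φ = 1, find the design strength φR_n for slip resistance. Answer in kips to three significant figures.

15 kips

R_n = μ · D_u · h_f · T_b · n_s · n_b = 0.35 × 1.13 × 1.0 × 19 × 1 × 2 = 15.03 kips.
Design strength φR_n = 1 × 15.03 = 15 kips.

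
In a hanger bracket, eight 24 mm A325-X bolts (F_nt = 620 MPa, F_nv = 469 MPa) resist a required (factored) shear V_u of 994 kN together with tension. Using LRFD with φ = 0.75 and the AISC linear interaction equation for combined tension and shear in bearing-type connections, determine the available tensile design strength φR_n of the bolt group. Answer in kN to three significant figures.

A_b = π·24²/4 = 452.4 mm²; f_rv = 994 × 1000 / (8 × 452.4) = 274.7 MPa.
F'_nt = 1.3 F_nt − (F_nt / φF_nv) f_rv = 1.3·620 − (620/(0.75·469))·274.7 = 321.9 MPa, capped at F_nt → F'_nt = 321.9 MPa.
R_n = F'_nt · A_b · n = 321.9 × 452.4 × 8 / 1000 = 1165 kN.
Design strength φR_n = 0.75 × 1165 = 874 kN.

874 kN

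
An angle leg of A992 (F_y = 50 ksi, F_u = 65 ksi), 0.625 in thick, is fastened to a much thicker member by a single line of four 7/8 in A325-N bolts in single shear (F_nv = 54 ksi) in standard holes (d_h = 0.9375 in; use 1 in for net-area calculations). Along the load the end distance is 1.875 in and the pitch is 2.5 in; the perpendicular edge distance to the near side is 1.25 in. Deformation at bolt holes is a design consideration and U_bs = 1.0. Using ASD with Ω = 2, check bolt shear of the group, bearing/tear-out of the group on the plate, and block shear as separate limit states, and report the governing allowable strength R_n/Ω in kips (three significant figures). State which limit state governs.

Bolt shear: A_b = π·0.875²/4 = 0.6013 in²; R_n = 54 × 0.6013 × 4 × 1 = 129.9 kips → 129.9 / 2 = 64.9 kips.
Bearing: edge l_c = 1.406, r_n = 68.55 kips; interior l_c = 1.562, r_n = 76.17 kips; R_n = 68.55 + 3·76.17 = 297.1 kips → 149 kips.
Block shear: A_gv = 5.859, A_nv = 3.672, A_nt = 0.4688 in²; R_n = min(0.6F_uA_nv, 0.6F_yA_gv) + U_bs·F_u·A_nt = 173.7 kips → 86.8 kips.
Bolt shear governs: 64.9 kips.

64.9 kips (bolt shear governs)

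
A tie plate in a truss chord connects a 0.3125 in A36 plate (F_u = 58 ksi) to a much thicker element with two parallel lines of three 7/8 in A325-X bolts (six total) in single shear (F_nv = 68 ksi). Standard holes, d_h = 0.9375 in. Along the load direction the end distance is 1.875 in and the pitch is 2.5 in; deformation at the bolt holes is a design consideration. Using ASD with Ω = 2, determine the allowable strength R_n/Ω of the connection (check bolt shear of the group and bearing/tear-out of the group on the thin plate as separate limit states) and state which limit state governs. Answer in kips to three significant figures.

Bolt shear: A_b = π·0.875²/4 = 0.6013 in²; R_n = 68 × 0.6013 × 6 × 1 = 245.3 kips → 245.3 / 2 = 123 kips.
Bearing (1.2 l_c t F_u ≤ 2.4 d t F_u): upper limit = 2.4·0.875·0.3125·58 = 38.06 kips.
  Edge l_c = 1.875 − 0.9375/2 = 1.406 → r_n = 30.59 kips; interior l_c = 2.5 − 0.9375 = 1.562 → r_n = 33.98 kips.
  R_n,bearing = 2·30.59 + 4·33.98 = 197.1 kips → 197.1 / 2 = 98.6 kips.
Bearing governs: 98.6 kips.

98.6 kips (bearing governs)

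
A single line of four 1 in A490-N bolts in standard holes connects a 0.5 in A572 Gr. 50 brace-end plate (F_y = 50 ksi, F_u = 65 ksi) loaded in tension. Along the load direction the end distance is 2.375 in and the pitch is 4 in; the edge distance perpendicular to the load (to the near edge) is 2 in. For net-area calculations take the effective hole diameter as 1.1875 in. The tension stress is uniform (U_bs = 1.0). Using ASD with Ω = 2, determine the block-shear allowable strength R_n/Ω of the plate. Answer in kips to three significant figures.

122 kips

Shear plane L_v = 2.375 + 3·4 = 14.38 in; A_gv = 14.38 × 0.5 = 7.188 in².
A_nv = (14.38 − 3.5·1.1875) × 0.5 = 5.109 in².
A_nt = (2 − 0.5·1.1875) × 0.5 = 0.7031 in².
0.6 F_u A_nv = 199.3 kips; 0.6 F_y A_gv = 215.6 kips → shear rupture governs the shear term.
R_n = 199.3 + 1.0 × 65 × 0.7031 = 245 kips.
Allowable strength R_n/Ω = 245 / 2 = 122 kips.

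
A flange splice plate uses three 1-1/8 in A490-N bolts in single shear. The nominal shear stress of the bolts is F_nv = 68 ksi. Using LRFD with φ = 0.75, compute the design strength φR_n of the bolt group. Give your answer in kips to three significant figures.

A_b = π × 1.125² / 4 = 0.994 in².
R_n = F_nv · A_b · n · n_s = 68 × 0.994 × 3 × 1 = 202.8 kips.
Design strength φR_n = 0.75 × 202.8 = 152 kips.

152 kips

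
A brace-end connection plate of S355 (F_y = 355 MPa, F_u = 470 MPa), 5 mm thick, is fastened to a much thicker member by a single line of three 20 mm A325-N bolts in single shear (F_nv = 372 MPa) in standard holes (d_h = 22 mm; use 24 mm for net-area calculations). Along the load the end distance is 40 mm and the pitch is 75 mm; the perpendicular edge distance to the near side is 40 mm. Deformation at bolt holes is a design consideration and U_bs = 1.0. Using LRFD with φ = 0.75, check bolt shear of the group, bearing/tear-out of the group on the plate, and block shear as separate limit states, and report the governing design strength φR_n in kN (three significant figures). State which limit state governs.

187 kN (block shear governs)

Bolt shear: A_b = π·20²/4 = 314.2 mm²; R_n = 372 × 314.2 × 3 × 1 / 1000 = 350.6 kN → 0.75 × 350.6 = 263 kN.
Bearing: edge l_c = 29, r_n = 81.78 kN; interior l_c = 53, r_n = 112.8 kN; R_n = 81.78 + 2·112.8 = 307.4 kN → 231 kN.
Block shear: A_gv = 950, A_nv = 650, A_nt = 140 mm²; R_n = min(0.6F_uA_nv, 0.6F_yA_gv) + U_bs·F_u·A_nt = 249.1 kN → 187 kN.
Block shear governs: 187 kN.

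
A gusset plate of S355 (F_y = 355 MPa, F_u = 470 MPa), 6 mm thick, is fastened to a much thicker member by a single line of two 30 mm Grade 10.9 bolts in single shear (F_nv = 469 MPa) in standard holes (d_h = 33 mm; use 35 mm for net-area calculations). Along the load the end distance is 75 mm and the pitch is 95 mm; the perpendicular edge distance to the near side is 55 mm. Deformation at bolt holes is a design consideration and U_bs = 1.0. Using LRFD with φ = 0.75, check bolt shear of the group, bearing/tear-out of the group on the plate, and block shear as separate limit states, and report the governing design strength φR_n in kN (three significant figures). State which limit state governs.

228 kN (block shear governs)

Bolt shear: A_b = π·30²/4 = 706.9 mm²; R_n = 469 × 706.9 × 2 × 1 / 1000 = 663 kN → 0.75 × 663 = 497 kN.
Bearing: edge l_c = 58.5, r_n = 198 kN; interior l_c = 62, r_n = 203 kN; R_n = 198 + 1·203 = 401 kN → 301 kN.
Block shear: A_gv = 1020, A_nv = 705, A_nt = 225 mm²; R_n = min(0.6F_uA_nv, 0.6F_yA_gv) + U_bs·F_u·A_nt = 304.6 kN → 228 kN.
Block shear governs: 228 kN.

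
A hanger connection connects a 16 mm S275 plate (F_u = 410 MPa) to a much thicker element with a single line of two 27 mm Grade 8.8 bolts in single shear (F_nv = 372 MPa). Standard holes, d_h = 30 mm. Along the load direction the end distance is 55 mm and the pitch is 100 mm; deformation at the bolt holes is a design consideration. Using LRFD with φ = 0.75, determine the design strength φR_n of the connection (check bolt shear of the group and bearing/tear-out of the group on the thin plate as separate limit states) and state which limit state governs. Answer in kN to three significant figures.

319 kN (bolt shear governs)

Bolt shear: A_b = π·27²/4 = 572.6 mm²; R_n = 372 × 572.6 × 2 × 1 / 1000 = 426 kN → 0.75 × 426 = 319 kN.
Bearing (1.2 l_c t F_u ≤ 2.4 d t F_u): upper limit = 2.4·27·16·410 / 1000 = 425.1 kN.
  Edge l_c = 55 − 30/2 = 40 → r_n = 314.9 kN; interior l_c = 100 − 30 = 70 → r_n = 425.1 kN.
  R_n,bearing = 1·314.9 + 1·425.1 = 740 kN → 0.75 × 740 = 555 kN.
Bolt shear governs: 319 kN.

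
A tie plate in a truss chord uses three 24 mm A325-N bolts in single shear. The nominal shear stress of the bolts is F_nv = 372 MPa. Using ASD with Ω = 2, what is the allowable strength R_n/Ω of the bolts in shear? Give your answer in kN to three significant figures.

252 kN

A_b = π × 24² / 4 = 452.4 mm².
R_n = F_nv · A_b · n · n_s = 372 × 452.4 × 3 × 1 / 1000 = 504.9 kN.
Allowable strength R_n/Ω = 504.9 / 2 = 252 kN.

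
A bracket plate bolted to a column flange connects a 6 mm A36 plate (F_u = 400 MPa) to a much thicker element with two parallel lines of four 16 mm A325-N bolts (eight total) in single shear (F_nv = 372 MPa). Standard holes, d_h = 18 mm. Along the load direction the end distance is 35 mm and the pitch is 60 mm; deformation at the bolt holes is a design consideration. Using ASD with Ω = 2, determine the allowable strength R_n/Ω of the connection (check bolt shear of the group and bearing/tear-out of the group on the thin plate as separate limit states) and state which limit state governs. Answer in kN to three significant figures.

Bolt shear: A_b = π·16²/4 = 201.1 mm²; R_n = 372 × 201.1 × 8 × 1 / 1000 = 598.4 kN → 598.4 / 2 = 299 kN.
Bearing (1.2 l_c t F_u ≤ 2.4 d t F_u): upper limit = 2.4·16·6·400 / 1000 = 92.16 kN.
  Edge l_c = 35 − 18/2 = 26 → r_n = 74.88 kN; interior l_c = 60 − 18 = 42 → r_n = 92.16 kN.
  R_n,bearing = 2·74.88 + 6·92.16 = 702.7 kN → 702.7 / 2 = 351 kN.
Bolt shear governs: 299 kN.

299 kN (bolt shear governs)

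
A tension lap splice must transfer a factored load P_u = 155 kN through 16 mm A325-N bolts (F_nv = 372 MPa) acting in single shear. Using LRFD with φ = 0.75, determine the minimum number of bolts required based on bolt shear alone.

A_b = π·16²/4 = 201.1 mm².
Per-bolt design strength φR_n = 0.75 × 372 × 201.1 × 1 / 1000 = 56.1 kN.
n ≥ 155 / 56.1 = 2.763 → use 3 bolts.

3 bolts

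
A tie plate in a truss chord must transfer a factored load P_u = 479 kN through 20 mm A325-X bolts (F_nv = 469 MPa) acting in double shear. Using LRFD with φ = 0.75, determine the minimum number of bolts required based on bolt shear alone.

A_b = π·20²/4 = 314.2 mm².
Per-bolt design strength φR_n = 0.75 × 469 × 314.2 × 2 / 1000 = 221 kN.
n ≥ 479 / 221 = 2.167 → use 3 bolts.

3 bolts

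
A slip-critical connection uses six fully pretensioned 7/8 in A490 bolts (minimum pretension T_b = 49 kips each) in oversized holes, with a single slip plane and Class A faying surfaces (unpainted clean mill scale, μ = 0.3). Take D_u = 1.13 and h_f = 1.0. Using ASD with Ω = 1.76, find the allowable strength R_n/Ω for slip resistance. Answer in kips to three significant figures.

R_n = μ · D_u · h_f · T_b · n_s · n_b = 0.3 × 1.13 × 1.0 × 49 × 1 × 6 = 99.67 kips.
Allowable strength R_n/Ω = 99.67 / 1.76 = 56.6 kips.

56.6 kips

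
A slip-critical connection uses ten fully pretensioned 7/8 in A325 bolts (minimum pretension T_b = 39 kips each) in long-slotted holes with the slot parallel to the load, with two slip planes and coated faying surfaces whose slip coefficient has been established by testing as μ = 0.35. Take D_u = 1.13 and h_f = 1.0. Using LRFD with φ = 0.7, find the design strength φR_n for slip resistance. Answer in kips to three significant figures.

216 kips

R_n = μ · D_u · h_f · T_b · n_s · n_b = 0.35 × 1.13 × 1.0 × 39 × 2 × 10 = 308.5 kips.
Design strength φR_n = 0.7 × 308.5 = 216 kips.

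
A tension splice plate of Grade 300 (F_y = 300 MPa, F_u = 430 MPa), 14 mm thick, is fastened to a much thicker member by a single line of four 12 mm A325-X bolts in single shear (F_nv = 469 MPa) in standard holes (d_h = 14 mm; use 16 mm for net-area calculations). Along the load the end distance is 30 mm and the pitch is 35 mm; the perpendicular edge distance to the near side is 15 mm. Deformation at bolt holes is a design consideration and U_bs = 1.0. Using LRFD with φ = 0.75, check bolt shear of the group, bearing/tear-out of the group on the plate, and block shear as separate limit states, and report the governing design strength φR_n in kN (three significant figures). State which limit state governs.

159 kN (bolt shear governs)

Bolt shear: A_b = π·12²/4 = 113.1 mm²; R_n = 469 × 113.1 × 4 × 1 / 1000 = 212.2 kN → 0.75 × 212.2 = 159 kN.
Bearing: edge l_c = 23, r_n = 166.2 kN; interior l_c = 21, r_n = 151.7 kN; R_n = 166.2 + 3·151.7 = 621.3 kN → 466 kN.
Block shear: A_gv = 1890, A_nv = 1106, A_nt = 98 mm²; R_n = min(0.6F_uA_nv, 0.6F_yA_gv) + U_bs·F_u·A_nt = 327.5 kN → 246 kN.
Bolt shear governs: 159 kN.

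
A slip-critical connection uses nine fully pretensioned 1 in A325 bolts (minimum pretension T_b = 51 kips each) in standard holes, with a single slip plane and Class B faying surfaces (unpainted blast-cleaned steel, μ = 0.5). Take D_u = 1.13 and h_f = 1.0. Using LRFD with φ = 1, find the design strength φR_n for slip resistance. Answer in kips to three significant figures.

R_n = μ · D_u · h_f · T_b · n_s · n_b = 0.5 × 1.13 × 1.0 × 51 × 1 × 9 = 259.3 kips.
Design strength φR_n = 1 × 259.3 = 259 kips.

259 kips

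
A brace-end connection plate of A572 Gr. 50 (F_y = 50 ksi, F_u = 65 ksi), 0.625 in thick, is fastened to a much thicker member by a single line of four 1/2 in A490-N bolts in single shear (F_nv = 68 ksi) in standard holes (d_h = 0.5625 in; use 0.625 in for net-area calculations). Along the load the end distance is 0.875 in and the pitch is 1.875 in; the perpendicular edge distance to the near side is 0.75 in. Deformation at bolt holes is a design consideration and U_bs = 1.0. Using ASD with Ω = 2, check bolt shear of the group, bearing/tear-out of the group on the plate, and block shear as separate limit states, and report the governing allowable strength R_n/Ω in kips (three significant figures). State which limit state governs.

Bolt shear: A_b = π·0.5²/4 = 0.1963 in²; R_n = 68 × 0.1963 × 4 × 1 = 53.41 kips → 53.41 / 2 = 26.7 kips.
Bearing: edge l_c = 0.5938, r_n = 28.95 kips; interior l_c = 1.312, r_n = 48.75 kips; R_n = 28.95 + 3·48.75 = 175.2 kips → 87.6 kips.
Block shear: A_gv = 4.062, A_nv = 2.695, A_nt = 0.2734 in²; R_n = min(0.6F_uA_nv, 0.6F_yA_gv) + U_bs·F_u·A_nt = 122.9 kips → 61.4 kips.
Bolt shear governs: 26.7 kips.

26.7 kips (bolt shear governs)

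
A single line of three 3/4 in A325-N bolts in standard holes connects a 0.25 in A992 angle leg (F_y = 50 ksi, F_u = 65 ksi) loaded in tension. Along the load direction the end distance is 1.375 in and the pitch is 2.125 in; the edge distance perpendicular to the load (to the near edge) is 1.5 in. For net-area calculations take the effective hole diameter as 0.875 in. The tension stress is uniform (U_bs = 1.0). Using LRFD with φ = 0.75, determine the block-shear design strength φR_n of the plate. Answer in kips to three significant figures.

38.1 kips

Shear plane L_v = 1.375 + 2·2.125 = 5.625 in; A_gv = 5.625 × 0.25 = 1.406 in².
A_nv = (5.625 − 2.5·0.875) × 0.25 = 0.8594 in².
A_nt = (1.5 − 0.5·0.875) × 0.25 = 0.2656 in².
0.6 F_u A_nv = 33.52 kips; 0.6 F_y A_gv = 42.19 kips → shear rupture governs the shear term.
R_n = 33.52 + 1.0 × 65 × 0.2656 = 50.78 kips.
Design strength φR_n = 0.75 × 50.78 = 38.1 kips.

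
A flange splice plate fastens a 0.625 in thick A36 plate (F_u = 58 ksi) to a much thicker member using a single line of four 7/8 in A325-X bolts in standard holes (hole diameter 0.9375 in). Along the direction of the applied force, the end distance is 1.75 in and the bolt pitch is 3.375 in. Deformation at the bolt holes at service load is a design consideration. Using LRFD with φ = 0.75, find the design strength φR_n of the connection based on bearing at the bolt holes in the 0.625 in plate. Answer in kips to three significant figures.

213 kips

Per bolt r_n = 1.2 l_c t F_u ≤ 2.4 d t F_u; upper limit = 2.4 × 0.875 × 0.625 × 58 = 76.12 kips.
Edge bolt: l_c = 1.75 − 0.9375/2 = 1.281 in → 1.2 × 1.281 × 0.625 × 58 = 55.73 → r_n = 55.73 kips.
Interior bolts: l_c = 3.375 − 0.9375 = 2.438 in → 1.2 × 2.438 × 0.625 × 58 = 106 → r_n = 76.12 kips.
R_n = 1 × 55.73 + 3 × 76.12 = 284.1 kips.
Design strength φR_n = 0.75 × 284.1 = 213 kips.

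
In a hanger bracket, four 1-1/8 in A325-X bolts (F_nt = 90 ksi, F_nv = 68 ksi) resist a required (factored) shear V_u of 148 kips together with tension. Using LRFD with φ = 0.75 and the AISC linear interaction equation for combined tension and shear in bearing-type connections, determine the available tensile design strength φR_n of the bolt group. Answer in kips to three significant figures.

A_b = π·1.125²/4 = 0.994 in²; f_rv = 148 / (4 × 0.994) = 37.22 ksi.
F'_nt = 1.3 F_nt − (F_nt / φF_nv) f_rv = 1.3·90 − (90/(0.75·68))·37.22 = 51.31 ksi, capped at F_nt → F'_nt = 51.31 ksi.
R_n = F'_nt · A_b · n = 51.31 × 0.994 × 4 = 204 kips.
Design strength φR_n = 0.75 × 204 = 153 kips.

153 kips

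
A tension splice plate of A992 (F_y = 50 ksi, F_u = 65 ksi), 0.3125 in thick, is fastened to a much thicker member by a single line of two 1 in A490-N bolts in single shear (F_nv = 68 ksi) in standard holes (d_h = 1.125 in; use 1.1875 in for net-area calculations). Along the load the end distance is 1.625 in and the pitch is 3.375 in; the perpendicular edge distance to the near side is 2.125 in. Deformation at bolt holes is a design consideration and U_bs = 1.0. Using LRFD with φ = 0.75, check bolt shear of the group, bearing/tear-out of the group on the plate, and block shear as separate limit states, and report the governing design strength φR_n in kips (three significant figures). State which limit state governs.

Bolt shear: A_b = π·1²/4 = 0.7854 in²; R_n = 68 × 0.7854 × 2 × 1 = 106.8 kips → 0.75 × 106.8 = 80.1 kips.
Bearing: edge l_c = 1.062, r_n = 25.9 kips; interior l_c = 2.25, r_n = 48.75 kips; R_n = 25.9 + 1·48.75 = 74.65 kips → 56 kips.
Block shear: A_gv = 1.562, A_nv = 1.006, A_nt = 0.4785 in²; R_n = min(0.6F_uA_nv, 0.6F_yA_gv) + U_bs·F_u·A_nt = 70.33 kips → 52.7 kips.
Block shear governs: 52.7 kips.

52.7 kips (block shear governs)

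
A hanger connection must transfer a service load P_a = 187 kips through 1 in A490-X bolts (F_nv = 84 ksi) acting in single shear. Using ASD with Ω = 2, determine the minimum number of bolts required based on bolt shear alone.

A_b = π·1²/4 = 0.7854 in².
Per-bolt allowable strength R_n/Ω = 84 × 0.7854 × 1 / 2 = 32.99 kips.
n ≥ 187 / 32.99 = 5.669 → use 6 bolts.

6 bolts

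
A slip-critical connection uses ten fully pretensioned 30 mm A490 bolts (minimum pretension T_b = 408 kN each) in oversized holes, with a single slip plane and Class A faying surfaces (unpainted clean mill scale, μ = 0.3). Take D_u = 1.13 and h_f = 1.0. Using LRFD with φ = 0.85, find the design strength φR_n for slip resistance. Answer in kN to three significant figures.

R_n = μ · D_u · h_f · T_b · n_s · n_b = 0.3 × 1.13 × 1.0 × 408 × 1 × 10 = 1383 kN.
Design strength φR_n = 0.85 × 1383 = 1180 kN.

1180 kN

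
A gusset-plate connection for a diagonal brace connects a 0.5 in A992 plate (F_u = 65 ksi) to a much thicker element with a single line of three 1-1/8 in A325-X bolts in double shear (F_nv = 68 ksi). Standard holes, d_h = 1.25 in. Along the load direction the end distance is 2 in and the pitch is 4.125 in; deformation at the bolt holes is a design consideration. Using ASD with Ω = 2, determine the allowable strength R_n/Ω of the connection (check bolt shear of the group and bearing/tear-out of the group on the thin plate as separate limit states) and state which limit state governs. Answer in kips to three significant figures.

115 kips (bearing governs)

Bolt shear: A_b = π·1.125²/4 = 0.994 in²; R_n = 68 × 0.994 × 3 × 2 = 405.6 kips → 405.6 / 2 = 203 kips.
Bearing (1.2 l_c t F_u ≤ 2.4 d t F_u): upper limit = 2.4·1.125·0.5·65 = 87.75 kips.
  Edge l_c = 2 − 1.25/2 = 1.375 → r_n = 53.62 kips; interior l_c = 4.125 − 1.25 = 2.875 → r_n = 87.75 kips.
  R_n,bearing = 1·53.62 + 2·87.75 = 229.1 kips → 229.1 / 2 = 115 kips.
Bearing governs: 115 kips.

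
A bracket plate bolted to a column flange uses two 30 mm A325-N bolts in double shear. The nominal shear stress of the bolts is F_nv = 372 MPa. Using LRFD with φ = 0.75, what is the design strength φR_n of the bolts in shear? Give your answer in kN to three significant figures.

A_b = π × 30² / 4 = 706.9 mm².
R_n = F_nv · A_b · n · n_s = 372 × 706.9 × 2 × 2 / 1000 = 1052 kN.
Design strength φR_n = 0.75 × 1052 = 789 kN.

789 kN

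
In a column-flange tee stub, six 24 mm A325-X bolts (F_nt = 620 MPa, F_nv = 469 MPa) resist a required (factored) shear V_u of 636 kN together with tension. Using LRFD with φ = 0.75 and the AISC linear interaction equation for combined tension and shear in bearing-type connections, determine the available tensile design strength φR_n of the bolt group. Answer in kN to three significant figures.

800 kN

A_b = π·24²/4 = 452.4 mm²; f_rv = 636 × 1000 / (6 × 452.4) = 234.3 MPa.
F'_nt = 1.3 F_nt − (F_nt / φF_nv) f_rv = 1.3·620 − (620/(0.75·469))·234.3 = 393 MPa, capped at F_nt → F'_nt = 393 MPa.
R_n = F'_nt · A_b · n = 393 × 452.4 × 6 / 1000 = 1067 kN.
Design strength φR_n = 0.75 × 1067 = 800 kN.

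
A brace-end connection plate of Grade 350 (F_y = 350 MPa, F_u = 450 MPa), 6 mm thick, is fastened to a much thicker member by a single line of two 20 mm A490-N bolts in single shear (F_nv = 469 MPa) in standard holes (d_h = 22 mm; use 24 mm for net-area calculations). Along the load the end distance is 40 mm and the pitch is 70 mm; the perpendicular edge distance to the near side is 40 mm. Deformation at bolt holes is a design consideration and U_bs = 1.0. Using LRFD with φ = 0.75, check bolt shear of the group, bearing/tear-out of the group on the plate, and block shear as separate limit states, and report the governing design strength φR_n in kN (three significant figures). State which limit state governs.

147 kN (block shear governs)

Bolt shear: A_b = π·20²/4 = 314.2 mm²; R_n = 469 × 314.2 × 2 × 1 / 1000 = 294.7 kN → 0.75 × 294.7 = 221 kN.
Bearing: edge l_c = 29, r_n = 93.96 kN; interior l_c = 48, r_n = 129.6 kN; R_n = 93.96 + 1·129.6 = 223.6 kN → 168 kN.
Block shear: A_gv = 660, A_nv = 444, A_nt = 168 mm²; R_n = min(0.6F_uA_nv, 0.6F_yA_gv) + U_bs·F_u·A_nt = 195.5 kN → 147 kN.
Block shear governs: 147 kN.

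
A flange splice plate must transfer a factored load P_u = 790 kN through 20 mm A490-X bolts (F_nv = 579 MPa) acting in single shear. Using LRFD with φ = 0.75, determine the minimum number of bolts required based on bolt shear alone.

A_b = π·20²/4 = 314.2 mm².
Per-bolt design strength φR_n = 0.75 × 579 × 314.2 × 1 / 1000 = 136.4 kN.
n ≥ 790 / 136.4 = 5.791 → use 6 bolts.

6 bolts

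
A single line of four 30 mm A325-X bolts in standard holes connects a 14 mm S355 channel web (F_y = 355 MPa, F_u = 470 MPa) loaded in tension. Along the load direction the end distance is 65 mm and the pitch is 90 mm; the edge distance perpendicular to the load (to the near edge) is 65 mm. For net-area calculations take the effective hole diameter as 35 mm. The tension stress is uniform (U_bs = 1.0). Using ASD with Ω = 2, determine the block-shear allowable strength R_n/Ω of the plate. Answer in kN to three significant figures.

Shear plane L_v = 65 + 3·90 = 335 mm; A_gv = 335 × 14 = 4690 mm².
A_nv = (335 − 3.5·35) × 14 = 2975 mm².
A_nt = (65 − 0.5·35) × 14 = 665 mm².
0.6 F_u A_nv = 839 kN; 0.6 F_y A_gv = 999 kN → shear rupture governs the shear term.
R_n = 839 + 1.0 × 470 × 665 / 1000 = 1152 kN.
Allowable strength R_n/Ω = 1152 / 2 = 576 kN.

576 kN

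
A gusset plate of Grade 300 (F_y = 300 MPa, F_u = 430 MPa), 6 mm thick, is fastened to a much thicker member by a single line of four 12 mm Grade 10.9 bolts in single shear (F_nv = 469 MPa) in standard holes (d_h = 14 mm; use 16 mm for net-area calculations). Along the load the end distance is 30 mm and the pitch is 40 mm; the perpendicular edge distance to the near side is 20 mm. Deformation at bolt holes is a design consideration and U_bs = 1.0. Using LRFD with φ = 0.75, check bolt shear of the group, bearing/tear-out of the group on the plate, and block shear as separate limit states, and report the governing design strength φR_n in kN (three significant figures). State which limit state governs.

132 kN (block shear governs)

Bolt shear: A_b = π·12²/4 = 113.1 mm²; R_n = 469 × 113.1 × 4 × 1 / 1000 = 212.2 kN → 0.75 × 212.2 = 159 kN.
Bearing: edge l_c = 23, r_n = 71.21 kN; interior l_c = 26, r_n = 74.3 kN; R_n = 71.21 + 3·74.3 = 294.1 kN → 221 kN.
Block shear: A_gv = 900, A_nv = 564, A_nt = 72 mm²; R_n = min(0.6F_uA_nv, 0.6F_yA_gv) + U_bs·F_u·A_nt = 176.5 kN → 132 kN.
Block shear governs: 132 kN.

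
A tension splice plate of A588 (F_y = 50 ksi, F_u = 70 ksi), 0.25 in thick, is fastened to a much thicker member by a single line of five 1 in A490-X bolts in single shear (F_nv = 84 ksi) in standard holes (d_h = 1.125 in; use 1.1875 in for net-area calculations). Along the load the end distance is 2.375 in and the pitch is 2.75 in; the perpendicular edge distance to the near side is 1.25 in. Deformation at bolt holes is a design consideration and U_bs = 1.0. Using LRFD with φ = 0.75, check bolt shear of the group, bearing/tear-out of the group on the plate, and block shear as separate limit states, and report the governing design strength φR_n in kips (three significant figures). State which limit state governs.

71.9 kips (block shear governs)

Bolt shear: A_b = π·1²/4 = 0.7854 in²; R_n = 84 × 0.7854 × 5 × 1 = 329.9 kips → 0.75 × 329.9 = 247 kips.
Bearing: edge l_c = 1.812, r_n = 38.06 kips; interior l_c = 1.625, r_n = 34.12 kips; R_n = 38.06 + 4·34.12 = 174.6 kips → 131 kips.
Block shear: A_gv = 3.344, A_nv = 2.008, A_nt = 0.1641 in²; R_n = min(0.6F_uA_nv, 0.6F_yA_gv) + U_bs·F_u·A_nt = 95.81 kips → 71.9 kips.
Block shear governs: 71.9 kips.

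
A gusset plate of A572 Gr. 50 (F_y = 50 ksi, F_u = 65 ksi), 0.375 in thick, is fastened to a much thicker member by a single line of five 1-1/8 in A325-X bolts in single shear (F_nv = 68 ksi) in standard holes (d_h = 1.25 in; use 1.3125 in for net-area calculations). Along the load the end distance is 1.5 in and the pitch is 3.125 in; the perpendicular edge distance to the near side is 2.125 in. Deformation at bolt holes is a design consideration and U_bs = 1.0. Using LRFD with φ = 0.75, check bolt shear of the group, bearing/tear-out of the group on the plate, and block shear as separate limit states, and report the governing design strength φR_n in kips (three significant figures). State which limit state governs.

Bolt shear: A_b = π·1.125²/4 = 0.994 in²; R_n = 68 × 0.994 × 5 × 1 = 338 kips → 0.75 × 338 = 253 kips.
Bearing: edge l_c = 0.875, r_n = 25.59 kips; interior l_c = 1.875, r_n = 54.84 kips; R_n = 25.59 + 4·54.84 = 245 kips → 184 kips.
Block shear: A_gv = 5.25, A_nv = 3.035, A_nt = 0.5508 in²; R_n = min(0.6F_uA_nv, 0.6F_yA_gv) + U_bs·F_u·A_nt = 154.2 kips → 116 kips.
Block shear governs: 116 kips.

116 kips (block shear governs)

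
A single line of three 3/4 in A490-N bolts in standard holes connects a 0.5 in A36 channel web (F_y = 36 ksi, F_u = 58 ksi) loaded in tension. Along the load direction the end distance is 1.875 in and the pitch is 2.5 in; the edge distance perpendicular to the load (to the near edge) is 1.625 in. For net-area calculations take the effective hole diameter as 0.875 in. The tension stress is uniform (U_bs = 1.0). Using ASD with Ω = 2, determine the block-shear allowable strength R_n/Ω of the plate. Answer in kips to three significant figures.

Shear plane L_v = 1.875 + 2·2.5 = 6.875 in; A_gv = 6.875 × 0.5 = 3.438 in².
A_nv = (6.875 − 2.5·0.875) × 0.5 = 2.344 in².
A_nt = (1.625 − 0.5·0.875) × 0.5 = 0.5938 in².
0.6 F_u A_nv = 81.56 kips; 0.6 F_y A_gv = 74.25 kips → shear yielding governs the shear term.
R_n = 74.25 + 1.0 × 58 × 0.5938 = 108.7 kips.
Allowable strength R_n/Ω = 108.7 / 2 = 54.3 kips.

54.3 kips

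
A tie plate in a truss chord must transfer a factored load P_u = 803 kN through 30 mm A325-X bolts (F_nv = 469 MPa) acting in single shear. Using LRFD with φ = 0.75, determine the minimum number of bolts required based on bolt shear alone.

A_b = π·30²/4 = 706.9 mm².
Per-bolt design strength φR_n = 0.75 × 469 × 706.9 × 1 / 1000 = 248.6 kN.
n ≥ 803 / 248.6 = 3.23 → use 4 bolts.

4 bolts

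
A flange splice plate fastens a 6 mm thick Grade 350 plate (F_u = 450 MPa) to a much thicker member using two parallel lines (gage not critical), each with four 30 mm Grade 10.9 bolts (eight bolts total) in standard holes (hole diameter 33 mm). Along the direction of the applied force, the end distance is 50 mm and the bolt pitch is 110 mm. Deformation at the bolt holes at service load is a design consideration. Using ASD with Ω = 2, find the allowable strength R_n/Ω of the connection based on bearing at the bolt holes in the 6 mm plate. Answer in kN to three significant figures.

Per bolt r_n = 1.2 l_c t F_u ≤ 2.4 d t F_u; upper limit = 2.4 × 30 × 6 × 450 / 1000 = 194.4 kN.
Edge bolt: l_c = 50 − 33/2 = 33.5 mm → 1.2 × 33.5 × 6 × 450 / 1000 = 108.5 → r_n = 108.5 kN.
Interior bolts: l_c = 110 − 33 = 77 mm → 1.2 × 77 × 6 × 450 / 1000 = 249.5 → r_n = 194.4 kN.
R_n = 2 × 108.5 + 6 × 194.4 = 1383 kN.
Allowable strength R_n/Ω = 1383 / 2 = 692 kN.

692 kN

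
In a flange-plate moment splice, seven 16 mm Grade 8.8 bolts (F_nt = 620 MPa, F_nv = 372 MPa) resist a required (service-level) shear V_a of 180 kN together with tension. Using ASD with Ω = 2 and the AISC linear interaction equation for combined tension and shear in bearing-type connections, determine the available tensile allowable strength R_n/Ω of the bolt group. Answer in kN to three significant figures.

267 kN

A_b = π·16²/4 = 201.1 mm²; f_rv = 180 × 1000 / (7 × 201.1) = 127.9 MPa.
F'_nt = 1.3 F_nt − (Ω F_nt / F_nv) f_rv = 1.3·620 − (2·620/372)·127.9 = 379.7 MPa, capped at F_nt → F'_nt = 379.7 MPa.
R_n = F'_nt · A_b · n = 379.7 × 201.1 × 7 / 1000 = 534.4 kN.
Allowable strength R_n/Ω = 534.4 / 2 = 267 kN.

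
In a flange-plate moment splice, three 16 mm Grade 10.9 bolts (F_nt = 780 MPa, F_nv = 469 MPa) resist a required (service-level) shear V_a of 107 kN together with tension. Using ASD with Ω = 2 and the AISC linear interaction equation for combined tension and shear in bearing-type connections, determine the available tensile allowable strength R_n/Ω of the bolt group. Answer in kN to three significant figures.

A_b = π·16²/4 = 201.1 mm²; f_rv = 107 × 1000 / (3 × 201.1) = 177.4 MPa.
F'_nt = 1.3 F_nt − (Ω F_nt / F_nv) f_rv = 1.3·780 − (2·780/469)·177.4 = 424 MPa, capped at F_nt → F'_nt = 424 MPa.
R_n = F'_nt · A_b · n = 424 × 201.1 × 3 / 1000 = 255.7 kN.
Allowable strength R_n/Ω = 255.7 / 2 = 128 kN.

128 kN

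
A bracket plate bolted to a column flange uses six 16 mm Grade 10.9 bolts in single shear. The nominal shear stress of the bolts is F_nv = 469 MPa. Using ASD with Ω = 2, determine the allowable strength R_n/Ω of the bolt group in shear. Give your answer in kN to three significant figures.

A_b = π × 16² / 4 = 201.1 mm².
R_n = F_nv · A_b · n · n_s = 469 × 201.1 × 6 × 1 / 1000 = 565.8 kN.
Allowable strength R_n/Ω = 565.8 / 2 = 283 kN.

283 kN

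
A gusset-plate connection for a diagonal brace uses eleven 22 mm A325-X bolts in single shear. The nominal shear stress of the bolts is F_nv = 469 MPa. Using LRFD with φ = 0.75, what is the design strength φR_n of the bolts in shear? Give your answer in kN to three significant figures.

A_b = π × 22² / 4 = 380.1 mm².
R_n = F_nv · A_b · n · n_s = 469 × 380.1 × 11 × 1 / 1000 = 1961 kN.
Design strength φR_n = 0.75 × 1961 = 1470 kN.

1470 kN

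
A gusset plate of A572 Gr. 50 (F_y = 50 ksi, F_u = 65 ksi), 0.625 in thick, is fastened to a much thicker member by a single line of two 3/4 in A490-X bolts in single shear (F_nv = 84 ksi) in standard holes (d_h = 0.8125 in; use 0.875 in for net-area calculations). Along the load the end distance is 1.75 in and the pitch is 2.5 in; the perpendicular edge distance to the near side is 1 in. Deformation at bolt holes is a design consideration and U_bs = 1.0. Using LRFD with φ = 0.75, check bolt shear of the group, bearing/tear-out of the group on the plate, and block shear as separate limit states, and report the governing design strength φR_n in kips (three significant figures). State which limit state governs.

Bolt shear: A_b = π·0.75²/4 = 0.4418 in²; R_n = 84 × 0.4418 × 2 × 1 = 74.22 kips → 0.75 × 74.22 = 55.7 kips.
Bearing: edge l_c = 1.344, r_n = 65.51 kips; interior l_c = 1.688, r_n = 73.12 kips; R_n = 65.51 + 1·73.12 = 138.6 kips → 104 kips.
Block shear: A_gv = 2.656, A_nv = 1.836, A_nt = 0.3516 in²; R_n = min(0.6F_uA_nv, 0.6F_yA_gv) + U_bs·F_u·A_nt = 94.45 kips → 70.8 kips.
Bolt shear governs: 55.7 kips.

55.7 kips (bolt shear governs)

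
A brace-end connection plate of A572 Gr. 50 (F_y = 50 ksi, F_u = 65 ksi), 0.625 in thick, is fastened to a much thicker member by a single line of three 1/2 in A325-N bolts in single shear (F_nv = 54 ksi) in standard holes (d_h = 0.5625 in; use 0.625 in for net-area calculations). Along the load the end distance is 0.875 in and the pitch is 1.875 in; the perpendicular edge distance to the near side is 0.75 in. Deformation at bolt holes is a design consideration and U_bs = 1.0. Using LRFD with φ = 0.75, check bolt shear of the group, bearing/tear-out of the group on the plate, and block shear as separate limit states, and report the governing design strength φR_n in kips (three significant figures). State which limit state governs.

23.9 kips (bolt shear governs)

Bolt shear: A_b = π·0.5²/4 = 0.1963 in²; R_n = 54 × 0.1963 × 3 × 1 = 31.81 kips → 0.75 × 31.81 = 23.9 kips.
Bearing: edge l_c = 0.5938, r_n = 28.95 kips; interior l_c = 1.312, r_n = 48.75 kips; R_n = 28.95 + 2·48.75 = 126.4 kips → 94.8 kips.
Block shear: A_gv = 2.891, A_nv = 1.914, A_nt = 0.2734 in²; R_n = min(0.6F_uA_nv, 0.6F_yA_gv) + U_bs·F_u·A_nt = 92.42 kips → 69.3 kips.
Bolt shear governs: 23.9 kips.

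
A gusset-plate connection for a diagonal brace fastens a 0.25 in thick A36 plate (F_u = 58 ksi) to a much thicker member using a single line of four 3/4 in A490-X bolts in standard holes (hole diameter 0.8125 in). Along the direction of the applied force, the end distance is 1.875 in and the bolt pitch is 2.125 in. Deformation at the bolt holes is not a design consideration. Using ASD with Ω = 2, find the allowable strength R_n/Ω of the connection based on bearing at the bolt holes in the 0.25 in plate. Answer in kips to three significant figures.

Per bolt r_n = 1.5 l_c t F_u ≤ 3.0 d t F_u; upper limit = 3.0 × 0.75 × 0.25 × 58 = 32.62 kips.
Edge bolt: l_c = 1.875 − 0.8125/2 = 1.469 in → 1.5 × 1.469 × 0.25 × 58 = 31.95 → r_n = 31.95 kips.
Interior bolts: l_c = 2.125 − 0.8125 = 1.312 in → 1.5 × 1.312 × 0.25 × 58 = 28.55 → r_n = 28.55 kips.
R_n = 1 × 31.95 + 3 × 28.55 = 117.6 kips.
Allowable strength R_n/Ω = 117.6 / 2 = 58.8 kips.

58.8 kips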